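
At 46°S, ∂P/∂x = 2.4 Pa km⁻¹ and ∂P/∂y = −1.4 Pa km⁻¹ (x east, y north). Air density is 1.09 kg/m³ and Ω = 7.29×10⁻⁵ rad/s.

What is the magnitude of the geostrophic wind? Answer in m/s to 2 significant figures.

Coriolis parameter at 46°S:
f = 2Ω sin φ = 2 × 7.29×10⁻⁵ × sin 46° = 1.05×10⁻⁴ s⁻¹
In the Southern Hemisphere f is negative: f = −1.05×10⁻⁴ s⁻¹.
Component geostrophic relations (x east, y north):
u_g = −(1/(fρ)) ∂P/∂y,  v_g = (1/(fρ)) ∂P/∂x
u_g = −(−1.4×10⁻³)/(−1.05×10⁻⁴ × 1.09) = −12.2 m/s;  v_g = (2.4×10⁻³)/(−1.05×10⁻⁴ × 1.09) = −21.0 m/s
|V_g| = √(u_g² + v_g²) = 24.3 m/s

24 m/s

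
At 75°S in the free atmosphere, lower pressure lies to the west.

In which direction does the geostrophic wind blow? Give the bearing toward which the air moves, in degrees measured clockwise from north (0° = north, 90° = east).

The pressure-gradient force points toward the west (bearing 270°).
Geostrophic balance: in the Southern Hemisphere the Coriolis force deflects motion to the left, so the geostrophic wind blows 90° to the left of the pressure-gradient force (low pressure on the right).
Rotating 270° by 90° counterclockwise gives 180° — the wind blows toward the south.

180°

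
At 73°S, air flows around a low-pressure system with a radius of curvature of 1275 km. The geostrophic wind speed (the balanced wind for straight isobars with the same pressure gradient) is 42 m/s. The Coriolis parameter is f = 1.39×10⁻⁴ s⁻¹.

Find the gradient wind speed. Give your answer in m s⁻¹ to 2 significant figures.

35 m s⁻¹

Around a low, centrifugal force acts outward with Coriolis, so pressure-gradient force balances both:
(1/ρ)|∂P/∂n| = fV + V²/R  →  V² + fR·V − fR·V_g = 0
With fR = 1.39×10⁻⁴ × 1275×10³ m = 177 m/s:
V = [−fR + √((fR)² + 4 fR V_g)]/2 = [−177 + √(177² + 4×177×42)]/2 = 35.1 m/s
Subgeostrophic (V < V_g = 42 m/s), as expected around a low.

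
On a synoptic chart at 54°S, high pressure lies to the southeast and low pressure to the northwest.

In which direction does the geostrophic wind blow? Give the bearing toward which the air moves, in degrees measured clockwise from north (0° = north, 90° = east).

The pressure-gradient force points toward the northwest (bearing 315°).
Geostrophic balance: in the Southern Hemisphere the Coriolis force deflects motion to the left, so the geostrophic wind blows 90° to the left of the pressure-gradient force (low pressure on the right).
Rotating 315° by 90° counterclockwise gives 225° — the wind blows toward the southwest.

225°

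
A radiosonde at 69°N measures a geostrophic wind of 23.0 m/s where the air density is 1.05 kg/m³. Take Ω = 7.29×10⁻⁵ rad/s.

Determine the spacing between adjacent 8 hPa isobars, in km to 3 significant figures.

243 km

Coriolis parameter at 69°N:
f = 2Ω sin φ = 2 × 7.29×10⁻⁵ × sin 69° = 1.36×10⁻⁴ s⁻¹
Geostrophic balance rearranged: |∂P/∂n| = f ρ V_g
|∂P/∂n| = 1.36×10⁻⁴ × 1.05 × 23.0 = 3.29×10⁻³ Pa/m
Isobar spacing: Δn = ΔP/|∂P/∂n| = 800 Pa / 3.29×10⁻³ Pa/m = 243368 m ≈ 243 km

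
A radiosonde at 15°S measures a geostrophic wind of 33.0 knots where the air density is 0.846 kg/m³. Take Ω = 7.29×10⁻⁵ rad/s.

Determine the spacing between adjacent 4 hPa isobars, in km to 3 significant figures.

738 km

Coriolis parameter at 15°S:
f = 2Ω sin φ = 2 × 7.29×10⁻⁵ × sin 15° = 3.77×10⁻⁵ s⁻¹
Wind speed in SI: 33.0 knots = 17.0 m/s
Geostrophic balance rearranged: |∂P/∂n| = f ρ V_g
|∂P/∂n| = 3.77×10⁻⁵ × 0.846 × 17.0 = 5.42×10⁻⁴ Pa/m
Isobar spacing: Δn = ΔP/|∂P/∂n| = 400 Pa / 5.42×10⁻⁴ Pa/m = 738047 m ≈ 738 km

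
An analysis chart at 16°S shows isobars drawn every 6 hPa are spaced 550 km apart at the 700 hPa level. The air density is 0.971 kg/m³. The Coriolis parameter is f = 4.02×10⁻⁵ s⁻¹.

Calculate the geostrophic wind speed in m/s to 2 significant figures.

Pressure gradient: |∂P/∂n| = 600 Pa / 550000 m = 1.09×10⁻³ Pa/m
Geostrophic balance (pressure-gradient force = Coriolis force):
V_g = (1/(fρ)) |∂P/∂n| = 1.09×10⁻³ / (4.02×10⁻⁵ × 0.971) = 27.9 m/s

28 m/s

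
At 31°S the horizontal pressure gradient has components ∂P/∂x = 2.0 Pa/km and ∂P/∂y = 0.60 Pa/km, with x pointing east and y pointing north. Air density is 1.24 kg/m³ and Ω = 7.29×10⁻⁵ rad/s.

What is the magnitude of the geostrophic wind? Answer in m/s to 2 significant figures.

Coriolis parameter at 31°S:
f = 2Ω sin φ = 2 × 7.29×10⁻⁵ × sin 31° = 7.51×10⁻⁵ s⁻¹
In the Southern Hemisphere f is negative: f = −7.51×10⁻⁵ s⁻¹.
Component geostrophic relations (x east, y north):
u_g = −(1/(fρ)) ∂P/∂y,  v_g = (1/(fρ)) ∂P/∂x
u_g = −(0.60×10⁻³)/(−7.51×10⁻⁵ × 1.24) = 6.44 m/s;  v_g = (2.0×10⁻³)/(−7.51×10⁻⁵ × 1.24) = −21.5 m/s
|V_g| = √(u_g² + v_g²) = 22.4 m/s

22 m/s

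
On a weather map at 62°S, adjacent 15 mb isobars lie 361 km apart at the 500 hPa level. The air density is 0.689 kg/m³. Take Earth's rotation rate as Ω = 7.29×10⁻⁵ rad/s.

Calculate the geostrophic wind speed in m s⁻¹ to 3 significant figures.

46.8 m s⁻¹

Coriolis parameter at 62°S:
f = 2Ω sin φ = 2 × 7.29×10⁻⁵ × sin 62° = 1.29×10⁻⁴ s⁻¹
Pressure gradient: |∂P/∂n| = 1500 Pa / 361000 m = 4.16×10⁻³ Pa/m
Geostrophic balance (pressure-gradient force = Coriolis force):
V_g = (1/(fρ)) |∂P/∂n| = 4.16×10⁻³ / (1.29×10⁻⁴ × 0.689) = 46.8 m/s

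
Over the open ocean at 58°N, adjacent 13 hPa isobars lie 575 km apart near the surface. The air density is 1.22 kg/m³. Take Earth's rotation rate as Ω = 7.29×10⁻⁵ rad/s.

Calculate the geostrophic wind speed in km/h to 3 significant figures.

54.0 km/h

Coriolis parameter at 58°N:
f = 2Ω sin φ = 2 × 7.29×10⁻⁵ × sin 58° = 1.24×10⁻⁴ s⁻¹
Pressure gradient: |∂P/∂n| = 1300 Pa / 575000 m = 2.26×10⁻³ Pa/m
Geostrophic balance (pressure-gradient force = Coriolis force):
V_g = (1/(fρ)) |∂P/∂n| = 2.26×10⁻³ / (1.24×10⁻⁴ × 1.22) = 15.0 m/s
Converting: 15.0 m/s × 3.6 = 54.0 km/h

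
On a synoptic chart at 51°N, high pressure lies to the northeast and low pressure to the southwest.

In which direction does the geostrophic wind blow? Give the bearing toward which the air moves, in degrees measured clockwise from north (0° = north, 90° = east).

The pressure-gradient force points toward the southwest (bearing 225°).
Geostrophic balance: in the Northern Hemisphere the Coriolis force deflects motion to the right, so the geostrophic wind blows 90° to the right of the pressure-gradient force (low pressure on the left).
Rotating 225° by 90° clockwise gives 315° — the wind blows toward the northwest.

315°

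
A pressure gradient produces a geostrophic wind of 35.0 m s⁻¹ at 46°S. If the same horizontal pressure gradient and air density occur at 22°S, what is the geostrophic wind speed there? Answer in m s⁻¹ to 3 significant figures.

With the same pressure gradient and density, V_g ∝ 1/f ∝ 1/sin φ.
V₂ = V₁ · sin φ₁ / sin φ₂ = 35.0 × sin 46° / sin 22°
V₂ = 35.0 × 0.7193/0.3746 = 67.2 m s⁻¹

67.2 m s⁻¹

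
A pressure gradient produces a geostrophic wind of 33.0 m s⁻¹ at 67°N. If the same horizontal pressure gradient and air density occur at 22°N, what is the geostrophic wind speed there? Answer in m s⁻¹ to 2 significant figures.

81 m s⁻¹

With the same pressure gradient and density, V_g ∝ 1/f ∝ 1/sin φ.
V₂ = V₁ · sin φ₁ / sin φ₂ = 33.0 × sin 67° / sin 22°
V₂ = 33.0 × 0.9205/0.3746 = 81 m s⁻¹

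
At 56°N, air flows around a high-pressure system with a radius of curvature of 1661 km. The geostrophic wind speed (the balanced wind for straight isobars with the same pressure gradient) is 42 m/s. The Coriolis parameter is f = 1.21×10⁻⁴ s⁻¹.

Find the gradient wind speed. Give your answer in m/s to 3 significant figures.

59.8 m/s

Around a high, pressure-gradient force acts outward with centrifugal, so Coriolis balances both:
fV = (1/ρ)|∂P/∂n| + V²/R  →  V² − fR·V + fR·V_g = 0
With fR = 1.21×10⁻⁴ × 1661×10³ m = 201 m/s:
V = [fR − √((fR)² − 4 fR V_g)]/2 = [201 − √(201² − 4×201×42)]/2 = 59.8 m/s
Supergeostrophic (V > V_g = 42 m/s), as expected around a high.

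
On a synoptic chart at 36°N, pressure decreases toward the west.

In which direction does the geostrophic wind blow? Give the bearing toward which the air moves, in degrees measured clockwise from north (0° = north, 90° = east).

The pressure-gradient force points toward the west (bearing 270°).
Geostrophic balance: in the Northern Hemisphere the Coriolis force deflects motion to the right, so the geostrophic wind blows 90° to the right of the pressure-gradient force (low pressure on the left).
Rotating 270° by 90° clockwise gives 000° — the wind blows toward the north.

000°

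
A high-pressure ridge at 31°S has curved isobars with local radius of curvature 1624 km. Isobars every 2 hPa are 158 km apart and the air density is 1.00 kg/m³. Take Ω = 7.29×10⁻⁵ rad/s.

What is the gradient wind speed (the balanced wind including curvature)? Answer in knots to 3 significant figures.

39.3 knots

Coriolis parameter at 31°S:
f = 2Ω sin φ = 2 × 7.29×10⁻⁵ × sin 31° = 7.51×10⁻⁵ s⁻¹
Pressure gradient: |∂P/∂n| = 200 Pa / 158000 m = 1.27×10⁻³ Pa/m
Geostrophic speed: V_g = |∂P/∂n|/(fρ) = 1.27×10⁻³/(7.51×10⁻⁵ × 1.00) = 16.9 m/s
Around a high, pressure-gradient force acts outward with centrifugal, so Coriolis balances both:
fV = (1/ρ)|∂P/∂n| + V²/R  →  V² − fR·V + fR·V_g = 0
With fR = 7.51×10⁻⁵ × 1624×10³ m = 122 m/s:
V = [fR − √((fR)² − 4 fR V_g)]/2 = [122 − √(122² − 4×122×16.9)]/2 = 20.2 m/s
Supergeostrophic (V > V_g = 16.9 m/s), as expected around a high.
Converting: 20.2 m/s × 1.944 = 39.3 knots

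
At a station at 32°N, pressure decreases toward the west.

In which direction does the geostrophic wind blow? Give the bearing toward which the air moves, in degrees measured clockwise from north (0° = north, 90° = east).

The pressure-gradient force points toward the west (bearing 270°).
Geostrophic balance: in the Northern Hemisphere the Coriolis force deflects motion to the right, so the geostrophic wind blows 90° to the right of the pressure-gradient force (low pressure on the left).
Rotating 270° by 90° clockwise gives 000° — the wind blows toward the north.

000°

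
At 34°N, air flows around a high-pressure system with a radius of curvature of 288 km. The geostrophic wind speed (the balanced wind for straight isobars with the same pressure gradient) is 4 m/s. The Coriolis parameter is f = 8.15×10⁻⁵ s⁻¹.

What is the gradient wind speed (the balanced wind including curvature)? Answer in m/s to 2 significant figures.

5.1 m/s

Around a high, pressure-gradient force acts outward with centrifugal, so Coriolis balances both:
fV = (1/ρ)|∂P/∂n| + V²/R  →  V² − fR·V + fR·V_g = 0
With fR = 8.15×10⁻⁵ × 288×10³ m = 23.5 m/s:
V = [fR − √((fR)² − 4 fR V_g)]/2 = [23.5 − √(23.5² − 4×23.5×4)]/2 = 5.11 m/s
Supergeostrophic (V > V_g = 4 m/s), as expected around a high.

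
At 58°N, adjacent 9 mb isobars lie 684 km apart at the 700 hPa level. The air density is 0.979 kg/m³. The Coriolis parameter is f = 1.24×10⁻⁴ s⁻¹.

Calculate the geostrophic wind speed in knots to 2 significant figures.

21 knots

Pressure gradient: |∂P/∂n| = 900 Pa / 684000 m = 1.32×10⁻³ Pa/m
Geostrophic balance (pressure-gradient force = Coriolis force):
V_g = (1/(fρ)) |∂P/∂n| = 1.32×10⁻³ / (1.24×10⁻⁴ × 0.979) = 10.8 m/s
Converting: 10.8 m/s × 1.944 = 21 knots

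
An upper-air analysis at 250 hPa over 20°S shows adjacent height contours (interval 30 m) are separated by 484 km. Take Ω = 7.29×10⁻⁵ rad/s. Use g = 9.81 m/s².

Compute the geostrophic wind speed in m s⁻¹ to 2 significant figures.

Coriolis parameter at 20°S:
f = 2Ω sin φ = 2 × 7.29×10⁻⁵ × sin 20° = 4.99×10⁻⁵ s⁻¹
Height gradient: |∂Z/∂n| = 30 m / 484000 m = 6.20×10⁻⁵
On a pressure surface, geostrophic balance gives V_g = (g/f)|∂Z/∂n|:
V_g = 9.81 × 6.20×10⁻⁵ / 4.99×10⁻⁵ = 12.2 m/s

12 m s⁻¹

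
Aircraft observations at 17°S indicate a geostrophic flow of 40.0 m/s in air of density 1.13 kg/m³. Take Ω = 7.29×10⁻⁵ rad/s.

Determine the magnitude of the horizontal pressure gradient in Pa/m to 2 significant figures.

Coriolis parameter at 17°S:
f = 2Ω sin φ = 2 × 7.29×10⁻⁵ × sin 17° = 4.26×10⁻⁵ s⁻¹
Geostrophic balance rearranged: |∂P/∂n| = f ρ V_g
|∂P/∂n| = 4.26×10⁻⁵ × 1.13 × 40.0 = 1.93×10⁻³ Pa/m

1.9×10⁻³ Pa/m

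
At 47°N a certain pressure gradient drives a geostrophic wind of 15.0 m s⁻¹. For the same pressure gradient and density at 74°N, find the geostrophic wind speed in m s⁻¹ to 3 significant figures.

With the same pressure gradient and density, V_g ∝ 1/f ∝ 1/sin φ.
V₂ = V₁ · sin φ₁ / sin φ₂ = 15.0 × sin 47° / sin 74°
V₂ = 15.0 × 0.7314/0.9613 = 11.4 m s⁻¹

11.4 m s⁻¹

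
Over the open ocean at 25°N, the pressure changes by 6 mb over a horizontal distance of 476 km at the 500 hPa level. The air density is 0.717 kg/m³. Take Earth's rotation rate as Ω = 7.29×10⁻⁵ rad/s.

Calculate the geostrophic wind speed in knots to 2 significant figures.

55 knots

Coriolis parameter at 25°N:
f = 2Ω sin φ = 2 × 7.29×10⁻⁵ × sin 25° = 6.16×10⁻⁵ s⁻¹
Pressure gradient: |∂P/∂n| = 600 Pa / 476000 m = 1.26×10⁻³ Pa/m
Geostrophic balance (pressure-gradient force = Coriolis force):
V_g = (1/(fρ)) |∂P/∂n| = 1.26×10⁻³ / (6.16×10⁻⁵ × 0.717) = 28.5 m/s
Converting: 28.5 m/s × 1.944 = 55 knots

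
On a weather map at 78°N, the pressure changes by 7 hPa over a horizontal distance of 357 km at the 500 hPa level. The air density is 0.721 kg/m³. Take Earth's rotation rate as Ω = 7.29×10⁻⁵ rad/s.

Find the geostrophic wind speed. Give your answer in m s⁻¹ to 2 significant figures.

Coriolis parameter at 78°N:
f = 2Ω sin φ = 2 × 7.29×10⁻⁵ × sin 78° = 1.43×10⁻⁴ s⁻¹
Pressure gradient: |∂P/∂n| = 700 Pa / 357000 m = 1.96×10⁻³ Pa/m
Geostrophic balance (pressure-gradient force = Coriolis force):
V_g = (1/(fρ)) |∂P/∂n| = 1.96×10⁻³ / (1.43×10⁻⁴ × 0.721) = 19.1 m/s

19 m s⁻¹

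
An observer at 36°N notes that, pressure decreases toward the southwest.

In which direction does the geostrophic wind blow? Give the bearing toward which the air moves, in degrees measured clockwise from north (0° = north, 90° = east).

The pressure-gradient force points toward the southwest (bearing 225°).
Geostrophic balance: in the Northern Hemisphere the Coriolis force deflects motion to the right, so the geostrophic wind blows 90° to the right of the pressure-gradient force (low pressure on the left).
Rotating 225° by 90° clockwise gives 315° — the wind blows toward the northwest.

315°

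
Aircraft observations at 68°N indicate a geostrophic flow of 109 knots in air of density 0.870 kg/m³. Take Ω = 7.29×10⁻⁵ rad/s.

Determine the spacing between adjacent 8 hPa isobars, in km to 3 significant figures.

Coriolis parameter at 68°N:
f = 2Ω sin φ = 2 × 7.29×10⁻⁵ × sin 68° = 1.35×10⁻⁴ s⁻¹
Wind speed in SI: 109 knots = 56.1 m/s
Geostrophic balance rearranged: |∂P/∂n| = f ρ V_g
|∂P/∂n| = 1.35×10⁻⁴ × 0.870 × 56.1 = 6.59×10⁻³ Pa/m
Isobar spacing: Δn = ΔP/|∂P/∂n| = 800 Pa / 6.59×10⁻³ Pa/m = 121306 m ≈ 121 km

121 km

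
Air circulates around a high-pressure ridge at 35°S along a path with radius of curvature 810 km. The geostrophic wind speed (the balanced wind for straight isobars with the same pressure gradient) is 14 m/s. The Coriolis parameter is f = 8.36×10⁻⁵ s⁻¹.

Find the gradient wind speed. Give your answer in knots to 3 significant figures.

Around a high, pressure-gradient force acts outward with centrifugal, so Coriolis balances both:
fV = (1/ρ)|∂P/∂n| + V²/R  →  V² − fR·V + fR·V_g = 0
With fR = 8.36×10⁻⁵ × 810×10³ m = 67.7 m/s:
V = [fR − √((fR)² − 4 fR V_g)]/2 = [67.7 − √(67.7² − 4×67.7×14)]/2 = 19.8 m/s
Supergeostrophic (V > V_g = 14 m/s), as expected around a high.
Converting: 19.8 m/s × 1.944 = 38.4 knots

38.4 knots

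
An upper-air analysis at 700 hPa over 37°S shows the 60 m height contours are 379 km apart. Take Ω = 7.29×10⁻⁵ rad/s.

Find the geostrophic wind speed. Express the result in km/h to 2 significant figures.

Coriolis parameter at 37°S:
f = 2Ω sin φ = 2 × 7.29×10⁻⁵ × sin 37° = 8.77×10⁻⁵ s⁻¹
Height gradient: |∂Z/∂n| = 60 m / 379000 m = 1.58×10⁻⁴
On a pressure surface, geostrophic balance gives V_g = (g/f)|∂Z/∂n|:
V_g = 9.81 × 1.58×10⁻⁴ / 8.77×10⁻⁵ = 17.7 m/s
Converting: 17.7 m/s × 3.6 = 64 km/h

64 km/h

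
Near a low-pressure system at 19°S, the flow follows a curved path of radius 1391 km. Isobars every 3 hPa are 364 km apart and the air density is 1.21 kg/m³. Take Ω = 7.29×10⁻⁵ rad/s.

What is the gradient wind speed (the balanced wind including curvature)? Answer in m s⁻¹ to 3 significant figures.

Coriolis parameter at 19°S:
f = 2Ω sin φ = 2 × 7.29×10⁻⁵ × sin 19° = 4.75×10⁻⁵ s⁻¹
Pressure gradient: |∂P/∂n| = 300 Pa / 364000 m = 8.24×10⁻⁴ Pa/m
Geostrophic speed: V_g = |∂P/∂n|/(fρ) = 8.24×10⁻⁴/(4.75×10⁻⁵ × 1.21) = 14.3 m/s
Around a low, centrifugal force acts outward with Coriolis, so pressure-gradient force balances both:
(1/ρ)|∂P/∂n| = fV + V²/R  →  V² + fR·V − fR·V_g = 0
With fR = 4.75×10⁻⁵ × 1391×10³ m = 66.0 m/s:
V = [−fR + √((fR)² + 4 fR V_g)]/2 = [−66.0 + √(66.0² + 4×66.0×14.3)]/2 = 12.1 m/s
Subgeostrophic (V < V_g = 14.3 m/s), as expected around a low.

12.1 m s⁻¹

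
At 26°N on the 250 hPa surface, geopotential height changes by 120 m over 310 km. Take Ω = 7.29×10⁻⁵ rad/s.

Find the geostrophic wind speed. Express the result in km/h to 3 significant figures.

Coriolis parameter at 26°N:
f = 2Ω sin φ = 2 × 7.29×10⁻⁵ × sin 26° = 6.39×10⁻⁵ s⁻¹
Height gradient: |∂Z/∂n| = 120 m / 310000 m = 3.87×10⁻⁴
On a pressure surface, geostrophic balance gives V_g = (g/f)|∂Z/∂n|:
V_g = 9.81 × 3.87×10⁻⁴ / 6.39×10⁻⁵ = 59.4 m/s
Converting: 59.4 m/s × 3.6 = 214 km/h

214 km/h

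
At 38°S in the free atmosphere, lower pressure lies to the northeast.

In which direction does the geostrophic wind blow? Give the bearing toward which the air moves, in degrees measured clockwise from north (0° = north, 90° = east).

315°

The pressure-gradient force points toward the northeast (bearing 045°).
Geostrophic balance: in the Southern Hemisphere the Coriolis force deflects motion to the left, so the geostrophic wind blows 90° to the left of the pressure-gradient force (low pressure on the right).
Rotating 045° by 90° counterclockwise gives 315° — the wind blows toward the northwest.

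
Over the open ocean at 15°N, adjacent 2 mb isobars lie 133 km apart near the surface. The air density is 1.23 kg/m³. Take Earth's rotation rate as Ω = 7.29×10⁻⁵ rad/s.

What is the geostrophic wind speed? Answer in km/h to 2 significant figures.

120 km/h

Coriolis parameter at 15°N:
f = 2Ω sin φ = 2 × 7.29×10⁻⁵ × sin 15° = 3.77×10⁻⁵ s⁻¹
Pressure gradient: |∂P/∂n| = 200 Pa / 133000 m = 1.50×10⁻³ Pa/m
Geostrophic balance (pressure-gradient force = Coriolis force):
V_g = (1/(fρ)) |∂P/∂n| = 1.50×10⁻³ / (3.77×10⁻⁵ × 1.23) = 32.4 m/s
Converting: 32.4 m/s × 3.6 = 120 km/h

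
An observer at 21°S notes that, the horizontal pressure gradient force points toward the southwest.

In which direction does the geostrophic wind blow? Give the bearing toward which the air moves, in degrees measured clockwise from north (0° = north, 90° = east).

The pressure-gradient force points toward the southwest (bearing 225°).
Geostrophic balance: in the Southern Hemisphere the Coriolis force deflects motion to the left, so the geostrophic wind blows 90° to the left of the pressure-gradient force (low pressure on the right).
Rotating 225° by 90° counterclockwise gives 135° — the wind blows toward the southeast.

135°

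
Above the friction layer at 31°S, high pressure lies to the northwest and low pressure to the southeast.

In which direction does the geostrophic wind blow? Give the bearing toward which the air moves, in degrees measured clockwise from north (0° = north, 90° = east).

045°

The pressure-gradient force points toward the southeast (bearing 135°).
Geostrophic balance: in the Southern Hemisphere the Coriolis force deflects motion to the left, so the geostrophic wind blows 90° to the left of the pressure-gradient force (low pressure on the right).
Rotating 135° by 90° counterclockwise gives 045° — the wind blows toward the northeast.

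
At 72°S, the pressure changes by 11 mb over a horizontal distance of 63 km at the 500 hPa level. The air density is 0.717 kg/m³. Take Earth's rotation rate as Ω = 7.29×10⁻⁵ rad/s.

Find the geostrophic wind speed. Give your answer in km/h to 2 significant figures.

Coriolis parameter at 72°S:
f = 2Ω sin φ = 2 × 7.29×10⁻⁵ × sin 72° = 1.39×10⁻⁴ s⁻¹
Pressure gradient: |∂P/∂n| = 1100 Pa / 63000 m = 1.75×10⁻² Pa/m
Geostrophic balance (pressure-gradient force = Coriolis force):
V_g = (1/(fρ)) |∂P/∂n| = 1.75×10⁻² / (1.39×10⁻⁴ × 0.717) = 176 m/s
Converting: 176 m/s × 3.6 = 630 km/h

630 km/h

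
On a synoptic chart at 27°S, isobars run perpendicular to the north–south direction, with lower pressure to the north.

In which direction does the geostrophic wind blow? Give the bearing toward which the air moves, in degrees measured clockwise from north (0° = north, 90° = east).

The pressure-gradient force points toward the north (bearing 000°).
Geostrophic balance: in the Southern Hemisphere the Coriolis force deflects motion to the left, so the geostrophic wind blows 90° to the left of the pressure-gradient force (low pressure on the right).
Rotating 000° by 90° counterclockwise gives 270° — the wind blows toward the west.

270°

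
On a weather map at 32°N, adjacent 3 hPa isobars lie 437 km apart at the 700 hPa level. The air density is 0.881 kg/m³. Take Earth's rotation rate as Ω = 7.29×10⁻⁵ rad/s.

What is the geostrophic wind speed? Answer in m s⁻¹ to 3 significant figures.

Coriolis parameter at 32°N:
f = 2Ω sin φ = 2 × 7.29×10⁻⁵ × sin 32° = 7.73×10⁻⁵ s⁻¹
Pressure gradient: |∂P/∂n| = 300 Pa / 437000 m = 6.86×10⁻⁴ Pa/m
Geostrophic balance (pressure-gradient force = Coriolis force):
V_g = (1/(fρ)) |∂P/∂n| = 6.86×10⁻⁴ / (7.73×10⁻⁵ × 0.881) = 10.1 m/s

10.1 m s⁻¹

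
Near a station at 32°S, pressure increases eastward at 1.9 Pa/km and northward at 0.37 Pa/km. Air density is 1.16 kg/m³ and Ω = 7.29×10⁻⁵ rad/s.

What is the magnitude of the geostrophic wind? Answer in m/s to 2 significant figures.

Coriolis parameter at 32°S:
f = 2Ω sin φ = 2 × 7.29×10⁻⁵ × sin 32° = 7.73×10⁻⁵ s⁻¹
In the Southern Hemisphere f is negative: f = −7.73×10⁻⁵ s⁻¹.
Component geostrophic relations (x east, y north):
u_g = −(1/(fρ)) ∂P/∂y,  v_g = (1/(fρ)) ∂P/∂x
u_g = −(0.37×10⁻³)/(−7.73×10⁻⁵ × 1.16) = 4.13 m/s;  v_g = (1.9×10⁻³)/(−7.73×10⁻⁵ × 1.16) = −21.2 m/s
|V_g| = √(u_g² + v_g²) = 21.6 m/s

22 m/s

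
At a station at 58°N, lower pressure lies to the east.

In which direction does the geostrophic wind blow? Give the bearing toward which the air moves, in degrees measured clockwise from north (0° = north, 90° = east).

The pressure-gradient force points toward the east (bearing 090°).
Geostrophic balance: in the Northern Hemisphere the Coriolis force deflects motion to the right, so the geostrophic wind blows 90° to the right of the pressure-gradient force (low pressure on the left).
Rotating 090° by 90° clockwise gives 180° — the wind blows toward the south.

180°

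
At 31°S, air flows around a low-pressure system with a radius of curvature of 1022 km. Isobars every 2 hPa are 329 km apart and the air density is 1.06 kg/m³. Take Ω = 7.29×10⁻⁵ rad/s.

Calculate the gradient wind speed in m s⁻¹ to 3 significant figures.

7.00 m s⁻¹

Coriolis parameter at 31°S:
f = 2Ω sin φ = 2 × 7.29×10⁻⁵ × sin 31° = 7.51×10⁻⁵ s⁻¹
Pressure gradient: |∂P/∂n| = 200 Pa / 329000 m = 6.08×10⁻⁴ Pa/m
Geostrophic speed: V_g = |∂P/∂n|/(fρ) = 6.08×10⁻⁴/(7.51×10⁻⁵ × 1.06) = 7.64 m/s
Around a low, centrifugal force acts outward with Coriolis, so pressure-gradient force balances both:
(1/ρ)|∂P/∂n| = fV + V²/R  →  V² + fR·V − fR·V_g = 0
With fR = 7.51×10⁻⁵ × 1022×10³ m = 76.7 m/s:
V = [−fR + √((fR)² + 4 fR V_g)]/2 = [−76.7 + √(76.7² + 4×76.7×7.64)]/2 = 7 m/s
Subgeostrophic (V < V_g = 7.64 m/s), as expected around a low.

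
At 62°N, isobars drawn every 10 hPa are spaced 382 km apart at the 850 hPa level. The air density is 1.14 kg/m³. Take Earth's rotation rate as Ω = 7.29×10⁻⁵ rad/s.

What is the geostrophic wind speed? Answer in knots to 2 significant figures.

35 knots

Coriolis parameter at 62°N:
f = 2Ω sin φ = 2 × 7.29×10⁻⁵ × sin 62° = 1.29×10⁻⁴ s⁻¹
Pressure gradient: |∂P/∂n| = 1000 Pa / 382000 m = 2.62×10⁻³ Pa/m
Geostrophic balance (pressure-gradient force = Coriolis force):
V_g = (1/(fρ)) |∂P/∂n| = 2.62×10⁻³ / (1.29×10⁻⁴ × 1.14) = 17.8 m/s
Converting: 17.8 m/s × 1.944 = 35 knots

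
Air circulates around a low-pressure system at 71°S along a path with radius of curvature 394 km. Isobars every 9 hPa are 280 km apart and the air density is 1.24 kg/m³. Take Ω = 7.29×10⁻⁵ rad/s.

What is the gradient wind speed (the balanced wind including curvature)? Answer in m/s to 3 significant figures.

14.8 m/s

Coriolis parameter at 71°S:
f = 2Ω sin φ = 2 × 7.29×10⁻⁵ × sin 71° = 1.38×10⁻⁴ s⁻¹
Pressure gradient: |∂P/∂n| = 900 Pa / 280000 m = 3.21×10⁻³ Pa/m
Geostrophic speed: V_g = |∂P/∂n|/(fρ) = 3.21×10⁻³/(1.38×10⁻⁴ × 1.24) = 18.8 m/s
Around a low, centrifugal force acts outward with Coriolis, so pressure-gradient force balances both:
(1/ρ)|∂P/∂n| = fV + V²/R  →  V² + fR·V − fR·V_g = 0
With fR = 1.38×10⁻⁴ × 394×10³ m = 54.3 m/s:
V = [−fR + √((fR)² + 4 fR V_g)]/2 = [−54.3 + √(54.3² + 4×54.3×18.8)]/2 = 14.8 m/s
Subgeostrophic (V < V_g = 18.8 m/s), as expected around a low.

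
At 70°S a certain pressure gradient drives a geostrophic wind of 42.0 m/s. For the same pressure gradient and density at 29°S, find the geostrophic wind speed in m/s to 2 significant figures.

With the same pressure gradient and density, V_g ∝ 1/f ∝ 1/sin φ.
V₂ = V₁ · sin φ₁ / sin φ₂ = 42.0 × sin 70° / sin 29°
V₂ = 42.0 × 0.9397/0.4848 = 81 m/s

81 m/s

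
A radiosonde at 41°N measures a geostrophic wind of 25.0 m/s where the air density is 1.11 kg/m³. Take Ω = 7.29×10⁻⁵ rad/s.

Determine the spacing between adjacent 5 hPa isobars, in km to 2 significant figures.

Coriolis parameter at 41°N:
f = 2Ω sin φ = 2 × 7.29×10⁻⁵ × sin 41° = 9.57×10⁻⁵ s⁻¹
Geostrophic balance rearranged: |∂P/∂n| = f ρ V_g
|∂P/∂n| = 9.57×10⁻⁵ × 1.11 × 25.0 = 2.65×10⁻³ Pa/m
Isobar spacing: Δn = ΔP/|∂P/∂n| = 500 Pa / 2.65×10⁻³ Pa/m = 188368 m ≈ 190 km

190 km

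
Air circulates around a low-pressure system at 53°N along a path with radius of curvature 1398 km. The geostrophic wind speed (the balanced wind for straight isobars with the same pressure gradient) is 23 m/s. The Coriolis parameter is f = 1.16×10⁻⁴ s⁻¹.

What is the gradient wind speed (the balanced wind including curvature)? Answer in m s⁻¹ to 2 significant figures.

Around a low, centrifugal force acts outward with Coriolis, so pressure-gradient force balances both:
(1/ρ)|∂P/∂n| = fV + V²/R  →  V² + fR·V − fR·V_g = 0
With fR = 1.16×10⁻⁴ × 1398×10³ m = 162 m/s:
V = [−fR + √((fR)² + 4 fR V_g)]/2 = [−162 + √(162² + 4×162×23)]/2 = 20.4 m/s
Subgeostrophic (V < V_g = 23 m/s), as expected around a low.

20 m s⁻¹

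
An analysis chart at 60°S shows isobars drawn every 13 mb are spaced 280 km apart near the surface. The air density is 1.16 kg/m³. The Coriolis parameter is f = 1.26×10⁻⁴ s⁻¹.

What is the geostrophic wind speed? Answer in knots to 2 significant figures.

62 knots

Pressure gradient: |∂P/∂n| = 1300 Pa / 280000 m = 4.64×10⁻³ Pa/m
Geostrophic balance (pressure-gradient force = Coriolis force):
V_g = (1/(fρ)) |∂P/∂n| = 4.64×10⁻³ / (1.26×10⁻⁴ × 1.16) = 31.8 m/s
Converting: 31.8 m/s × 1.944 = 62 knots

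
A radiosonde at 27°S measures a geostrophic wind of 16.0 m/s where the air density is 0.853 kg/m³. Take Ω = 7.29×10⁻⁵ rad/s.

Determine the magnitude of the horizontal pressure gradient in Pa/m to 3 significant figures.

Coriolis parameter at 27°S:
f = 2Ω sin φ = 2 × 7.29×10⁻⁵ × sin 27° = 6.62×10⁻⁵ s⁻¹
Geostrophic balance rearranged: |∂P/∂n| = f ρ V_g
|∂P/∂n| = 6.62×10⁻⁵ × 0.853 × 16.0 = 9.03×10⁻⁴ Pa/m

9.03×10⁻⁴ Pa/m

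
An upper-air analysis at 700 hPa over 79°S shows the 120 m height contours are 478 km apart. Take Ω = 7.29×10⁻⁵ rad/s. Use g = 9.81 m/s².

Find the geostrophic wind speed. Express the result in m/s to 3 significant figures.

Coriolis parameter at 79°S:
f = 2Ω sin φ = 2 × 7.29×10⁻⁵ × sin 79° = 1.43×10⁻⁴ s⁻¹
Height gradient: |∂Z/∂n| = 120 m / 478000 m = 2.51×10⁻⁴
On a pressure surface, geostrophic balance gives V_g = (g/f)|∂Z/∂n|:
V_g = 9.81 × 2.51×10⁻⁴ / 1.43×10⁻⁴ = 17.2 m/s

17.2 m/s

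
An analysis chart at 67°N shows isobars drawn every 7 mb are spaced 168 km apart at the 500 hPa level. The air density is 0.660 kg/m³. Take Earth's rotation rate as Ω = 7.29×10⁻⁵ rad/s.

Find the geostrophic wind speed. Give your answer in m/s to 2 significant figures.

Coriolis parameter at 67°N:
f = 2Ω sin φ = 2 × 7.29×10⁻⁵ × sin 67° = 1.34×10⁻⁴ s⁻¹
Pressure gradient: |∂P/∂n| = 700 Pa / 168000 m = 4.17×10⁻³ Pa/m
Geostrophic balance (pressure-gradient force = Coriolis force):
V_g = (1/(fρ)) |∂P/∂n| = 4.17×10⁻³ / (1.34×10⁻⁴ × 0.660) = 47.0 m/s

47 m/s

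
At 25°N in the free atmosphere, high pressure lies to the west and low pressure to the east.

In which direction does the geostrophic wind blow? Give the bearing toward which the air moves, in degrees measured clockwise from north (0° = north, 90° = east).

180°

The pressure-gradient force points toward the east (bearing 090°).
Geostrophic balance: in the Northern Hemisphere the Coriolis force deflects motion to the right, so the geostrophic wind blows 90° to the right of the pressure-gradient force (low pressure on the left).
Rotating 090° by 90° clockwise gives 180° — the wind blows toward the south.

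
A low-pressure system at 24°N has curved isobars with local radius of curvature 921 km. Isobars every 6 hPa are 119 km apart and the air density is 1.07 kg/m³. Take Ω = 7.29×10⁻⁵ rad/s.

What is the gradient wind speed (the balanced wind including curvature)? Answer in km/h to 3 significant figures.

158 km/h

Coriolis parameter at 24°N:
f = 2Ω sin φ = 2 × 7.29×10⁻⁵ × sin 24° = 5.93×10⁻⁵ s⁻¹
Pressure gradient: |∂P/∂n| = 600 Pa / 119000 m = 5.04×10⁻³ Pa/m
Geostrophic speed: V_g = |∂P/∂n|/(fρ) = 5.04×10⁻³/(5.93×10⁻⁵ × 1.07) = 79.5 m/s
Around a low, centrifugal force acts outward with Coriolis, so pressure-gradient force balances both:
(1/ρ)|∂P/∂n| = fV + V²/R  →  V² + fR·V − fR·V_g = 0
With fR = 5.93×10⁻⁵ × 921×10³ m = 54.6 m/s:
V = [−fR + √((fR)² + 4 fR V_g)]/2 = [−54.6 + √(54.6² + 4×54.6×79.5)]/2 = 44 m/s
Subgeostrophic (V < V_g = 79.5 m/s), as expected around a low.
Converting: 44 m/s × 3.6 = 158 km/h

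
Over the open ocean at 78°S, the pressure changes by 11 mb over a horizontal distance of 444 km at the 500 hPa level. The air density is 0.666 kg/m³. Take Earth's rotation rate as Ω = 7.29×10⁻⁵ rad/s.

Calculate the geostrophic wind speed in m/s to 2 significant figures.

26 m/s

Coriolis parameter at 78°S:
f = 2Ω sin φ = 2 × 7.29×10⁻⁵ × sin 78° = 1.43×10⁻⁴ s⁻¹
Pressure gradient: |∂P/∂n| = 1100 Pa / 444000 m = 2.48×10⁻³ Pa/m
Geostrophic balance (pressure-gradient force = Coriolis force):
V_g = (1/(fρ)) |∂P/∂n| = 2.48×10⁻³ / (1.43×10⁻⁴ × 0.666) = 26.1 m/s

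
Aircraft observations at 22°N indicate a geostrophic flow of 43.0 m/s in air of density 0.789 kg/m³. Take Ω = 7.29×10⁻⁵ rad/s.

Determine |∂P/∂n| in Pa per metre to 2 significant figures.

Coriolis parameter at 22°N:
f = 2Ω sin φ = 2 × 7.29×10⁻⁵ × sin 22° = 5.46×10⁻⁵ s⁻¹
Geostrophic balance rearranged: |∂P/∂n| = f ρ V_g
|∂P/∂n| = 5.46×10⁻⁵ × 0.789 × 43.0 = 1.85×10⁻³ Pa/m

1.9×10⁻³ Pa/m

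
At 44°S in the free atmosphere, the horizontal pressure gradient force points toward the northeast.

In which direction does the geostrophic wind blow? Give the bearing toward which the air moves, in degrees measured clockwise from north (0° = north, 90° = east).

The pressure-gradient force points toward the northeast (bearing 045°).
Geostrophic balance: in the Southern Hemisphere the Coriolis force deflects motion to the left, so the geostrophic wind blows 90° to the left of the pressure-gradient force (low pressure on the right).
Rotating 045° by 90° counterclockwise gives 315° — the wind blows toward the northwest.

315°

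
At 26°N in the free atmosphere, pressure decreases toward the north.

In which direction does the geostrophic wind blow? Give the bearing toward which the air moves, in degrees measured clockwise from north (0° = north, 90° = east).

The pressure-gradient force points toward the north (bearing 000°).
Geostrophic balance: in the Northern Hemisphere the Coriolis force deflects motion to the right, so the geostrophic wind blows 90° to the right of the pressure-gradient force (low pressure on the left).
Rotating 000° by 90° clockwise gives 090° — the wind blows toward the east.

090°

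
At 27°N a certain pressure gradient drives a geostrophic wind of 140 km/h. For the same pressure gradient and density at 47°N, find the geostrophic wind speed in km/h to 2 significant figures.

With the same pressure gradient and density, V_g ∝ 1/f ∝ 1/sin φ.
V₂ = V₁ · sin φ₁ / sin φ₂ = 140 × sin 27° / sin 47°
V₂ = 140 × 0.4540/0.7314 = 87 km/h

87 km/h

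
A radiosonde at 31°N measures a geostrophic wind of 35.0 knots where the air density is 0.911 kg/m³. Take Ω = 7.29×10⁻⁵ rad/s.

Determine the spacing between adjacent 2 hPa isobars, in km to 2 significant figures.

Coriolis parameter at 31°N:
f = 2Ω sin φ = 2 × 7.29×10⁻⁵ × sin 31° = 7.51×10⁻⁵ s⁻¹
Wind speed in SI: 35.0 knots = 18.0 m/s
Geostrophic balance rearranged: |∂P/∂n| = f ρ V_g
|∂P/∂n| = 7.51×10⁻⁵ × 0.911 × 18.0 = 1.23×10⁻³ Pa/m
Isobar spacing: Δn = ΔP/|∂P/∂n| = 200 Pa / 1.23×10⁻³ Pa/m = 162371 m ≈ 160 km

160 km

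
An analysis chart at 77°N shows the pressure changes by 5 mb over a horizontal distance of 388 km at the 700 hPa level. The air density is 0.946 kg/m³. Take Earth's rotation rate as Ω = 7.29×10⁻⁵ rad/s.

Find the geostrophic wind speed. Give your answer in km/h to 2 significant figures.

35 km/h

Coriolis parameter at 77°N:
f = 2Ω sin φ = 2 × 7.29×10⁻⁵ × sin 77° = 1.42×10⁻⁴ s⁻¹
Pressure gradient: |∂P/∂n| = 500 Pa / 388000 m = 1.29×10⁻³ Pa/m
Geostrophic balance (pressure-gradient force = Coriolis force):
V_g = (1/(fρ)) |∂P/∂n| = 1.29×10⁻³ / (1.42×10⁻⁴ × 0.946) = 9.59 m/s
Converting: 9.59 m/s × 3.6 = 35 km/h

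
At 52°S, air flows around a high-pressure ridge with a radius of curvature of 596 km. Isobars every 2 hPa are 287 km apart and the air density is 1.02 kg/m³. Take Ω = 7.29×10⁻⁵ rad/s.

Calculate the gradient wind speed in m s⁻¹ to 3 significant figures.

6.58 m s⁻¹

Coriolis parameter at 52°S:
f = 2Ω sin φ = 2 × 7.29×10⁻⁵ × sin 52° = 1.15×10⁻⁴ s⁻¹
Pressure gradient: |∂P/∂n| = 200 Pa / 287000 m = 6.97×10⁻⁴ Pa/m
Geostrophic speed: V_g = |∂P/∂n|/(fρ) = 6.97×10⁻⁴/(1.15×10⁻⁴ × 1.02) = 5.95 m/s
Around a high, pressure-gradient force acts outward with centrifugal, so Coriolis balances both:
fV = (1/ρ)|∂P/∂n| + V²/R  →  V² − fR·V + fR·V_g = 0
With fR = 1.15×10⁻⁴ × 596×10³ m = 68.5 m/s:
V = [fR − √((fR)² − 4 fR V_g)]/2 = [68.5 − √(68.5² − 4×68.5×5.95)]/2 = 6.58 m/s
Supergeostrophic (V > V_g = 5.95 m/s), as expected around a high.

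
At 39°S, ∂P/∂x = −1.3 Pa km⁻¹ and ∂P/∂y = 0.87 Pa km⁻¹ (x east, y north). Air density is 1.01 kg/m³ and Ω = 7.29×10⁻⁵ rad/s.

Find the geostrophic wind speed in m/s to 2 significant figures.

Coriolis parameter at 39°S:
f = 2Ω sin φ = 2 × 7.29×10⁻⁵ × sin 39° = 9.18×10⁻⁵ s⁻¹
In the Southern Hemisphere f is negative: f = −9.18×10⁻⁵ s⁻¹.
Component geostrophic relations (x east, y north):
u_g = −(1/(fρ)) ∂P/∂y,  v_g = (1/(fρ)) ∂P/∂x
u_g = −(0.87×10⁻³)/(−9.18×10⁻⁵ × 1.01) = 9.39 m/s;  v_g = (−1.3×10⁻³)/(−9.18×10⁻⁵ × 1.01) = 14.0 m/s
|V_g| = √(u_g² + v_g²) = 16.9 m/s

17 m/s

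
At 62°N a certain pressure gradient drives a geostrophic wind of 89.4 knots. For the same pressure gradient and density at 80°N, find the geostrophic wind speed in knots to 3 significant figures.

With the same pressure gradient and density, V_g ∝ 1/f ∝ 1/sin φ.
V₂ = V₁ · sin φ₁ / sin φ₂ = 89.4 × sin 62° / sin 80°
V₂ = 89.4 × 0.8829/0.9848 = 80.2 knots

80.2 knots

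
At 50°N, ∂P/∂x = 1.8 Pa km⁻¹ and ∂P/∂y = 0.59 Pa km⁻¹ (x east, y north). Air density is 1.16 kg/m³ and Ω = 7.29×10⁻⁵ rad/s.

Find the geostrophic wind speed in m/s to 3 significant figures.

Coriolis parameter at 50°N:
f = 2Ω sin φ = 2 × 7.29×10⁻⁵ × sin 50° = 1.12×10⁻⁴ s⁻¹
Component geostrophic relations (x east, y north):
u_g = −(1/(fρ)) ∂P/∂y,  v_g = (1/(fρ)) ∂P/∂x
u_g = −(0.59×10⁻³)/(1.12×10⁻⁴ × 1.16) = −4.55 m/s;  v_g = (1.8×10⁻³)/(1.12×10⁻⁴ × 1.16) = 13.9 m/s
|V_g| = √(u_g² + v_g²) = 14.6 m/s

14.6 m/s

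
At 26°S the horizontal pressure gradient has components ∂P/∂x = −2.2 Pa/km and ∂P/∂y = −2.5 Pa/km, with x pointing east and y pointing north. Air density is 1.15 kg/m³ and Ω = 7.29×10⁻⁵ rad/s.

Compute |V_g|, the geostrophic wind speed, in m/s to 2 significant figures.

Coriolis parameter at 26°S:
f = 2Ω sin φ = 2 × 7.29×10⁻⁵ × sin 26° = 6.39×10⁻⁵ s⁻¹
In the Southern Hemisphere f is negative: f = −6.39×10⁻⁵ s⁻¹.
Component geostrophic relations (x east, y north):
u_g = −(1/(fρ)) ∂P/∂y,  v_g = (1/(fρ)) ∂P/∂x
u_g = −(−2.5×10⁻³)/(−6.39×10⁻⁵ × 1.15) = −34.0 m/s;  v_g = (−2.2×10⁻³)/(−6.39×10⁻⁵ × 1.15) = 29.9 m/s
|V_g| = √(u_g² + v_g²) = 45.3 m/s

45 m/s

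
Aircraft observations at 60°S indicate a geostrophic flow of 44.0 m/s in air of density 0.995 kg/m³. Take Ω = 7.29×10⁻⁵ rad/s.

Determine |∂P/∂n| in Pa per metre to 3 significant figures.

Coriolis parameter at 60°S:
f = 2Ω sin φ = 2 × 7.29×10⁻⁵ × sin 60° = 1.26×10⁻⁴ s⁻¹
Geostrophic balance rearranged: |∂P/∂n| = f ρ V_g
|∂P/∂n| = 1.26×10⁻⁴ × 0.995 × 44.0 = 5.53×10⁻³ Pa/m

5.53×10⁻³ Pa/m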